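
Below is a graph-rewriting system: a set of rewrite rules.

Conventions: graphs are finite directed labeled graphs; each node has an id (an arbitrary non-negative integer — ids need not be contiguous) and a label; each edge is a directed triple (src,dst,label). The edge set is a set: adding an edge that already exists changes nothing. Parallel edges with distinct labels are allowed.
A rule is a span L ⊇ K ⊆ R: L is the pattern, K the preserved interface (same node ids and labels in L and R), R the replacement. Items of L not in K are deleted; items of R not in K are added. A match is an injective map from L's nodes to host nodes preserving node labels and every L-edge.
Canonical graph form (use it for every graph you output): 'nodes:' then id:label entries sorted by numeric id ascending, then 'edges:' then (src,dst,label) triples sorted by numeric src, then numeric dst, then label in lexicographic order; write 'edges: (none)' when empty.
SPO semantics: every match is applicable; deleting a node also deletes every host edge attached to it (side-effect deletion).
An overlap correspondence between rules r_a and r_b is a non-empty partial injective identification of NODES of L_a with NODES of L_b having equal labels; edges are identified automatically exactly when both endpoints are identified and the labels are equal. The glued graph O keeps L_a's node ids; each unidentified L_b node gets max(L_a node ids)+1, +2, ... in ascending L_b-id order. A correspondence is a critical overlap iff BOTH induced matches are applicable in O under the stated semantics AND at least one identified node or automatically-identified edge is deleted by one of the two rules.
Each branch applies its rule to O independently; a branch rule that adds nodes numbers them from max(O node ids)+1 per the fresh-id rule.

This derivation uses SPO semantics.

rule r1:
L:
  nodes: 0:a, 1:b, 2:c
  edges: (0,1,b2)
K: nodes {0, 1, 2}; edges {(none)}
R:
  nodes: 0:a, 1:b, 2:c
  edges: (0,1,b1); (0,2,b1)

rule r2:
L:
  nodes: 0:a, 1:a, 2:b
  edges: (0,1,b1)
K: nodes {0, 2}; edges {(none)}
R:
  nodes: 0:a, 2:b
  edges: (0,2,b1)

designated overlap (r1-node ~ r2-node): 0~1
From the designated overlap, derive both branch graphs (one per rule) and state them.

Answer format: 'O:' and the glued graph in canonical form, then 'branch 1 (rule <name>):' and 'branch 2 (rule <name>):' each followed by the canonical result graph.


O:
nodes: 0:a, 1:b, 2:c, 3:a, 4:b
edges: (0,1,b2); (3,0,b1)
branch 1 (rule r1):
nodes: 0:a, 1:b, 2:c, 3:a, 4:b
edges: (0,1,b1); (0,2,b1); (3,0,b1)
branch 2 (rule r2):
nodes: 1:b, 2:c, 3:a, 4:b
edges: (3,4,b1)


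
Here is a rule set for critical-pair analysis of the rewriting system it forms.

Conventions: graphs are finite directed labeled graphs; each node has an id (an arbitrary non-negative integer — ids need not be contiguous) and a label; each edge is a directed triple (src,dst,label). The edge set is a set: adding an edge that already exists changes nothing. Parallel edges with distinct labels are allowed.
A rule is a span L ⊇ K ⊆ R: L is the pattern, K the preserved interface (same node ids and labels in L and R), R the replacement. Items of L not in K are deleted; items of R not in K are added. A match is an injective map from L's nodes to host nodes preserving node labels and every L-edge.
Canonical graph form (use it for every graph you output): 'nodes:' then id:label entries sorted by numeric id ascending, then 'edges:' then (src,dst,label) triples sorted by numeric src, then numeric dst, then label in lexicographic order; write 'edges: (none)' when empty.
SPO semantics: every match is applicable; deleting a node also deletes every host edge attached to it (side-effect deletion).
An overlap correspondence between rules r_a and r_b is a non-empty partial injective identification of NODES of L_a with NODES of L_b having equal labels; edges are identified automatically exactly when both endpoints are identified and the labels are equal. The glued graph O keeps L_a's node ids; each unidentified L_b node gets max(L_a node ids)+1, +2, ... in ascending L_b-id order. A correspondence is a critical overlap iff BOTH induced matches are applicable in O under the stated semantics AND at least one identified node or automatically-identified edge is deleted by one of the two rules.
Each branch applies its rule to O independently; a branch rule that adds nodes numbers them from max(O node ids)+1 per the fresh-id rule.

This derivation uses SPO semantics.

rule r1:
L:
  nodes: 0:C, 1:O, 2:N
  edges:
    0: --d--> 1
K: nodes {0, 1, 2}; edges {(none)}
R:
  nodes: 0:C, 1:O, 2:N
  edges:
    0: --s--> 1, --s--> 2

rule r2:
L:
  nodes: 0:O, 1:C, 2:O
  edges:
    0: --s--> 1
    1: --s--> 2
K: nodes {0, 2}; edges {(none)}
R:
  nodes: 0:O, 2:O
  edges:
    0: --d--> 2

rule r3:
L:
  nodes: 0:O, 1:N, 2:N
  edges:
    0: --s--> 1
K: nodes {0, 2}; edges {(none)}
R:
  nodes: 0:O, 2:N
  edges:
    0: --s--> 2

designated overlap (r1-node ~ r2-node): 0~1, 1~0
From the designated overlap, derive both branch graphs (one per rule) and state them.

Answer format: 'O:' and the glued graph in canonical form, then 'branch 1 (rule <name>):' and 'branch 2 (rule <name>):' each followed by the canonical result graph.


O:
nodes: 0:C, 1:O, 2:N, 3:O
edges: (0,1,d); (0,3,s); (1,0,s)
branch 1 (rule r1):
nodes: 0:C, 1:O, 2:N, 3:O
edges: (0,1,s); (0,2,s); (0,3,s); (1,0,s)
branch 2 (rule r2):
nodes: 1:O, 2:N, 3:O
edges: (1,3,d)


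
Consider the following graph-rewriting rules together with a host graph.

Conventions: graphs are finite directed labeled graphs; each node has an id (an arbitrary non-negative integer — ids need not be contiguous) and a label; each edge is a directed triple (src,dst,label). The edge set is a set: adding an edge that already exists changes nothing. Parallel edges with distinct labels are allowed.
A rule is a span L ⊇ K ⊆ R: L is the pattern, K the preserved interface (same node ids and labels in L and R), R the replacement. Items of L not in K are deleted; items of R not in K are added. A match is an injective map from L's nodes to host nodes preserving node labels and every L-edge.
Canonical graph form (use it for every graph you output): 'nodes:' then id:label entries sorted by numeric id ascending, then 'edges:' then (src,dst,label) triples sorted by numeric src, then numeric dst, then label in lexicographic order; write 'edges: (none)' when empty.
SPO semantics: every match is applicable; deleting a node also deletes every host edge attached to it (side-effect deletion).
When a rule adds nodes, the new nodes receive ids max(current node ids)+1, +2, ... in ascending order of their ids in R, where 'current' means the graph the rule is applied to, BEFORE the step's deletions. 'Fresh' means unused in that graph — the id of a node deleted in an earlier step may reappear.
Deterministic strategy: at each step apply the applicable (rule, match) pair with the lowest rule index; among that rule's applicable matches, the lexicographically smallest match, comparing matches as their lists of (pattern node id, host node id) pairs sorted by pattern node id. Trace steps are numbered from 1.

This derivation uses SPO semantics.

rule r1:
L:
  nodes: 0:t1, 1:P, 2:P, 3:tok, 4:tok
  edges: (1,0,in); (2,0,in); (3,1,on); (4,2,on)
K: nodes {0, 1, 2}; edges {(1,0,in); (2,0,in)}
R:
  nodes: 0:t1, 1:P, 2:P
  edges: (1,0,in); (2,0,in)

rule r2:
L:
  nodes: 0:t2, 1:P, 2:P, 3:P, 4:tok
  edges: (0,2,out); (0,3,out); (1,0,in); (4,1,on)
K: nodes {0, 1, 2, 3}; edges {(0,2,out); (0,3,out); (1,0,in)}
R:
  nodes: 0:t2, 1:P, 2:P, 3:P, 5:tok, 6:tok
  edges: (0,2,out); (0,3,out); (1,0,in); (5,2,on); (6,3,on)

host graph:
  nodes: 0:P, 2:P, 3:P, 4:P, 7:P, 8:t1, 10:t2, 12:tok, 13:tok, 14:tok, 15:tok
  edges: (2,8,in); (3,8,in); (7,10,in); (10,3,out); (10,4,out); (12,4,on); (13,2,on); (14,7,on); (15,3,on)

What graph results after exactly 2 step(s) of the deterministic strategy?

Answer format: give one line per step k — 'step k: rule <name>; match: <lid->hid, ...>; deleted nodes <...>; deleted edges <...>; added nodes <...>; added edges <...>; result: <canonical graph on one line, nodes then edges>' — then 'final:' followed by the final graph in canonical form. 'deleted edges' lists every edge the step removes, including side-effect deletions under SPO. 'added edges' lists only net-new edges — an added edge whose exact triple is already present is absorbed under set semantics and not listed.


step 1: rule r1; match: 0->8, 1->2, 2->3, 3->13, 4->15; deleted nodes 13, 15; deleted edges (13,2,on); (15,3,on); added nodes (none); added edges (none); result: nodes: 0:P, 2:P, 3:P, 4:P, 7:P, 8:t1, 10:t2, 12:tok, 14:tok edges: (2,8,in); (3,8,in); (7,10,in); (10,3,out); (10,4,out); (12,4,on); (14,7,on)
step 2: rule r2; match: 0->10, 1->7, 2->3, 3->4, 4->14; deleted nodes 14; deleted edges (14,7,on); added nodes 15, 16; added edges (15,3,on); (16,4,on); result: nodes: 0:P, 2:P, 3:P, 4:P, 7:P, 8:t1, 10:t2, 12:tok, 15:tok, 16:tok edges: (2,8,in); (3,8,in); (7,10,in); (10,3,out); (10,4,out); (12,4,on); (15,3,on); (16,4,on)
final:
nodes: 0:P, 2:P, 3:P, 4:P, 7:P, 8:t1, 10:t2, 12:tok, 15:tok, 16:tok
edges: (2,8,in); (3,8,in); (7,10,in); (10,3,out); (10,4,out); (12,4,on); (15,3,on); (16,4,on)


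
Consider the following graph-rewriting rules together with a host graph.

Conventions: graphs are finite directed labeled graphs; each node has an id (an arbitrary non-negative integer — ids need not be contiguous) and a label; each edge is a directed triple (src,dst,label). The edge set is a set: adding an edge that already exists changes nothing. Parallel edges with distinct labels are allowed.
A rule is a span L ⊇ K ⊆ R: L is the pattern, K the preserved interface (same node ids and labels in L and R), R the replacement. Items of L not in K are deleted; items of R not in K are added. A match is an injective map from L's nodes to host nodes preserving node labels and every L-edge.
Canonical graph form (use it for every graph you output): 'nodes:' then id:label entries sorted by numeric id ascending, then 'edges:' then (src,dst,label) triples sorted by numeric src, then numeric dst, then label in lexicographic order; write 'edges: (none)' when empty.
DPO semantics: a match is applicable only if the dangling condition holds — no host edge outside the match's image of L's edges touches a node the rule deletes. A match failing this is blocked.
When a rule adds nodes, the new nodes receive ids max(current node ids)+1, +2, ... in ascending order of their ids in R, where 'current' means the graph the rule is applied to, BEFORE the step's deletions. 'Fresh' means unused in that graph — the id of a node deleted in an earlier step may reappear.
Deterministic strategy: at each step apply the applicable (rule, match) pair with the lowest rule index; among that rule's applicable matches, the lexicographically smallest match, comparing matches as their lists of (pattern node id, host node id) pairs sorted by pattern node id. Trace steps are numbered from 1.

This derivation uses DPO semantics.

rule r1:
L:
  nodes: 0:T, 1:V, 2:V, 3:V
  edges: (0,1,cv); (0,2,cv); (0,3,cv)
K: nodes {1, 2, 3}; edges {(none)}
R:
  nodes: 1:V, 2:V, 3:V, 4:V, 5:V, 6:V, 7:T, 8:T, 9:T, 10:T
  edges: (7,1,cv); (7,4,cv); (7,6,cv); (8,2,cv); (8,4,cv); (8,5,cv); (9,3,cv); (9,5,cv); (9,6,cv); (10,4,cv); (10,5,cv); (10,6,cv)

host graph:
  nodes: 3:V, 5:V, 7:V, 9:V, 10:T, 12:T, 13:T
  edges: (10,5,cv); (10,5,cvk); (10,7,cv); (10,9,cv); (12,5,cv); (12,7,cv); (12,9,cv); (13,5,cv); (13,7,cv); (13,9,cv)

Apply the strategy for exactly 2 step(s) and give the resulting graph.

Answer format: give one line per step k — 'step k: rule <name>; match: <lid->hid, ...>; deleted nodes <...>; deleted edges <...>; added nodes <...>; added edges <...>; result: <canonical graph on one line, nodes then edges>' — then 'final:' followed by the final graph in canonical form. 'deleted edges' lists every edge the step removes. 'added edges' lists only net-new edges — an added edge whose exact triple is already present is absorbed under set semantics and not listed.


step 1: rule r1; match: 0->12, 1->5, 2->7, 3->9; deleted nodes 12; deleted edges (12,5,cv); (12,7,cv); (12,9,cv); added nodes 14, 15, 16, 17, 18, 19, 20; added edges (17,5,cv); (17,14,cv); (17,16,cv); (18,7,cv); (18,14,cv); (18,15,cv); (19,9,cv); (19,15,cv); (19,16,cv); (20,14,cv); (20,15,cv); (20,16,cv); result: nodes: 3:V, 5:V, 7:V, 9:V, 10:T, 13:T, 14:V, 15:V, 16:V, 17:T, 18:T, 19:T, 20:T edges: (10,5,cv); (10,5,cvk); (10,7,cv); (10,9,cv); (13,5,cv); (13,7,cv); (13,9,cv); (17,5,cv); (17,14,cv); (17,16,cv); (18,7,cv); (18,14,cv); (18,15,cv); (19,9,cv); (19,15,cv); (19,16,cv); (20,14,cv); (20,15,cv); (20,16,cv)
step 2: rule r1; match: 0->13, 1->5, 2->7, 3->9; deleted nodes 13; deleted edges (13,5,cv); (13,7,cv); (13,9,cv); added nodes 21, 22, 23, 24, 25, 26, 27; added edges (24,5,cv); (24,21,cv); (24,23,cv); (25,7,cv); (25,21,cv); (25,22,cv); (26,9,cv); (26,22,cv); (26,23,cv); (27,21,cv); (27,22,cv); (27,23,cv); result: nodes: 3:V, 5:V, 7:V, 9:V, 10:T, 14:V, 15:V, 16:V, 17:T, 18:T, 19:T, 20:T, 21:V, 22:V, 23:V, 24:T, 25:T, 26:T, 27:T edges: (10,5,cv); (10,5,cvk); (10,7,cv); (10,9,cv); (17,5,cv); (17,14,cv); (17,16,cv); (18,7,cv); (18,14,cv); (18,15,cv); (19,9,cv); (19,15,cv); (19,16,cv); (20,14,cv); (20,15,cv); (20,16,cv); (24,5,cv); (24,21,cv); (24,23,cv); (25,7,cv); (25,21,cv); (25,22,cv); (26,9,cv); (26,22,cv); (26,23,cv); (27,21,cv); (27,22,cv); (27,23,cv)
final:
nodes: 3:V, 5:V, 7:V, 9:V, 10:T, 14:V, 15:V, 16:V, 17:T, 18:T, 19:T, 20:T, 21:V, 22:V, 23:V, 24:T, 25:T, 26:T, 27:T
edges: (10,5,cv); (10,5,cvk); (10,7,cv); (10,9,cv); (17,5,cv); (17,14,cv); (17,16,cv); (18,7,cv); (18,14,cv); (18,15,cv); (19,9,cv); (19,15,cv); (19,16,cv); (20,14,cv); (20,15,cv); (20,16,cv); (24,5,cv); (24,21,cv); (24,23,cv); (25,7,cv); (25,21,cv); (25,22,cv); (26,9,cv); (26,22,cv); (26,23,cv); (27,21,cv); (27,22,cv); (27,23,cv)


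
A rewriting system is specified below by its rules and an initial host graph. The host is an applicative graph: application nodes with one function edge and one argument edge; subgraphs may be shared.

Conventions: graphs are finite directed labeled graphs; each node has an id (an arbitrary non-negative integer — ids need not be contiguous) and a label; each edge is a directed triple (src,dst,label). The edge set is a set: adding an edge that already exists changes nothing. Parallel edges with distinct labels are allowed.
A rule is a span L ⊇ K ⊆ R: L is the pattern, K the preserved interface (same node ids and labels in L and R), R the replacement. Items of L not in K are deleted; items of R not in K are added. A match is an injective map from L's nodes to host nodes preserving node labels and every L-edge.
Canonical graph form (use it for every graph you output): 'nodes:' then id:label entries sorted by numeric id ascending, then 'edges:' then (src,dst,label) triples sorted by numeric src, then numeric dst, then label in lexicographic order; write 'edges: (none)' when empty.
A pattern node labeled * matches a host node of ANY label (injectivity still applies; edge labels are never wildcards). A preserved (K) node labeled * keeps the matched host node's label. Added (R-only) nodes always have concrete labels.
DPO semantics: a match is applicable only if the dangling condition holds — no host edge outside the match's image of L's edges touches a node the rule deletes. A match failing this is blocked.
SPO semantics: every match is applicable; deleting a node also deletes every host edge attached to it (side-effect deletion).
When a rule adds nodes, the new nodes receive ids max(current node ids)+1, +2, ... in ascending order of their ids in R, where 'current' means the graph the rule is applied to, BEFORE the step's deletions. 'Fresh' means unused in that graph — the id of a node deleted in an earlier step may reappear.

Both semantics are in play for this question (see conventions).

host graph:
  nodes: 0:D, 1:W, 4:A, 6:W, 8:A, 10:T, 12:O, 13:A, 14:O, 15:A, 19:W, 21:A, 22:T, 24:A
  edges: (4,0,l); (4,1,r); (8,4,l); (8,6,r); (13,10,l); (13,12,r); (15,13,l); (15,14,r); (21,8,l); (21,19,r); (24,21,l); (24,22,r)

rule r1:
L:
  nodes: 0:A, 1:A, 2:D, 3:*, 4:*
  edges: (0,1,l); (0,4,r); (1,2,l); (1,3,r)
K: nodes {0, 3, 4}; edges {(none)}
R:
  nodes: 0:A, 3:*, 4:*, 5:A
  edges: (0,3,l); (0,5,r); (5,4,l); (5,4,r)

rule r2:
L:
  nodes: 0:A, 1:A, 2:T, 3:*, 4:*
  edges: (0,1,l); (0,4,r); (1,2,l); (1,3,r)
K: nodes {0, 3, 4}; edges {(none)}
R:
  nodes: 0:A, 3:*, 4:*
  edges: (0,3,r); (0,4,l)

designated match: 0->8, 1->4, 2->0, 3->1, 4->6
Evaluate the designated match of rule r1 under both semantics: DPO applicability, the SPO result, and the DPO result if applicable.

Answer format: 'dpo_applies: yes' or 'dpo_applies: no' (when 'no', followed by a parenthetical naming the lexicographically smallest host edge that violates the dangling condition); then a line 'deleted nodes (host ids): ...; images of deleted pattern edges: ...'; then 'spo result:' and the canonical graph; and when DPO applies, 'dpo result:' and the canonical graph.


dpo_applies: yes
deleted nodes (host ids): 0, 4; images of deleted pattern edges: (4,0,l); (4,1,r); (8,4,l); (8,6,r)
spo result:
nodes: 1:W, 6:W, 8:A, 10:T, 12:O, 13:A, 14:O, 15:A, 19:W, 21:A, 22:T, 24:A, 25:A
edges: (8,1,l); (8,25,r); (13,10,l); (13,12,r); (15,13,l); (15,14,r); (21,8,l); (21,19,r); (24,21,l); (24,22,r); (25,6,l); (25,6,r)
dpo result:
nodes: 1:W, 6:W, 8:A, 10:T, 12:O, 13:A, 14:O, 15:A, 19:W, 21:A, 22:T, 24:A, 25:A
edges: (8,1,l); (8,25,r); (13,10,l); (13,12,r); (15,13,l); (15,14,r); (21,8,l); (21,19,r); (24,21,l); (24,22,r); (25,6,l); (25,6,r)


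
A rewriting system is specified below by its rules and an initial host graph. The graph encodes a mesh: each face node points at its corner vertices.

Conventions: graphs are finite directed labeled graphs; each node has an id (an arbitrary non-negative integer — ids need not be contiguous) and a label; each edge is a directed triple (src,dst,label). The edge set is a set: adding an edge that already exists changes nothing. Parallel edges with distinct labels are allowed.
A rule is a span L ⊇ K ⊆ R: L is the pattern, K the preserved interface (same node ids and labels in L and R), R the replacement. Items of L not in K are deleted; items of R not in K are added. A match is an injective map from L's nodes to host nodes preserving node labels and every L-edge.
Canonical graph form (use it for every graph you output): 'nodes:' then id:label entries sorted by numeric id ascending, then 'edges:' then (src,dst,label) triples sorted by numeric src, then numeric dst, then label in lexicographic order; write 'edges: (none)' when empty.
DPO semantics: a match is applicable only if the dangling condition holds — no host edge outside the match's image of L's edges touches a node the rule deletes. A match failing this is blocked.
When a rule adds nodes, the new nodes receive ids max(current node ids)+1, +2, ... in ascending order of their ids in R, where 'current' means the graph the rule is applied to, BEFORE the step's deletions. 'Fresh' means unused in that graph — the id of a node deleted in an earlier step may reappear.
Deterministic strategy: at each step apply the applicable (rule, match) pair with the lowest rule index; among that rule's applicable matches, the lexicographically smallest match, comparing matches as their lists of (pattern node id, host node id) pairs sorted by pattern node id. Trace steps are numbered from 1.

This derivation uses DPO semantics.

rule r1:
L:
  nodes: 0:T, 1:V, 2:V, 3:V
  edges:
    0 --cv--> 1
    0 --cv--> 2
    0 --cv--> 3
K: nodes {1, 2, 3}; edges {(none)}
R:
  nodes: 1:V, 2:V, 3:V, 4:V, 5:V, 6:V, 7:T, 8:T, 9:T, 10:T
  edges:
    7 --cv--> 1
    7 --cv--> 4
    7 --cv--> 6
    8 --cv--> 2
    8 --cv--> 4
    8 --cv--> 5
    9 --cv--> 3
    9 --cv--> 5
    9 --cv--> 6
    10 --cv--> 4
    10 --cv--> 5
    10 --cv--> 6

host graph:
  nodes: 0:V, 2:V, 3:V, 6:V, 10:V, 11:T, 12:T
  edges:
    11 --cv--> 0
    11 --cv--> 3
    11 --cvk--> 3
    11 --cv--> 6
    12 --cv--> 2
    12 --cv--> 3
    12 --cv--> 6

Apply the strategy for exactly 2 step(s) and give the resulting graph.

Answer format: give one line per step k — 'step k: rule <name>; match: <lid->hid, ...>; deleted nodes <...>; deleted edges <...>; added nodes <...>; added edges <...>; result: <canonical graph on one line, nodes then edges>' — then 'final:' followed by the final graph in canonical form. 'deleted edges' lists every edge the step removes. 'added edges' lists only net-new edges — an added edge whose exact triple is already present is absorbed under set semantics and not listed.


step 1: rule r1; match: 0->12, 1->2, 2->3, 3->6; deleted nodes 12; deleted edges (12,2,cv); (12,3,cv); (12,6,cv); added nodes 13, 14, 15, 16, 17, 18, 19; added edges (16,2,cv); (16,13,cv); (16,15,cv); (17,3,cv); (17,13,cv); (17,14,cv); (18,6,cv); (18,14,cv); (18,15,cv); (19,13,cv); (19,14,cv); (19,15,cv); result: nodes: 0:V, 2:V, 3:V, 6:V, 10:V, 11:T, 13:V, 14:V, 15:V, 16:T, 17:T, 18:T, 19:T edges: (11,0,cv); (11,3,cv); (11,3,cvk); (11,6,cv); (16,2,cv); (16,13,cv); (16,15,cv); (17,3,cv); (17,13,cv); (17,14,cv); (18,6,cv); (18,14,cv); (18,15,cv); (19,13,cv); (19,14,cv); (19,15,cv)
step 2: rule r1; match: 0->16, 1->2, 2->13, 3->15; deleted nodes 16; deleted edges (16,2,cv); (16,13,cv); (16,15,cv); added nodes 20, 21, 22, 23, 24, 25, 26; added edges (23,2,cv); (23,20,cv); (23,22,cv); (24,13,cv); (24,20,cv); (24,21,cv); (25,15,cv); (25,21,cv); (25,22,cv); (26,20,cv); (26,21,cv); (26,22,cv); result: nodes: 0:V, 2:V, 3:V, 6:V, 10:V, 11:T, 13:V, 14:V, 15:V, 17:T, 18:T, 19:T, 20:V, 21:V, 22:V, 23:T, 24:T, 25:T, 26:T edges: (11,0,cv); (11,3,cv); (11,3,cvk); (11,6,cv); (17,3,cv); (17,13,cv); (17,14,cv); (18,6,cv); (18,14,cv); (18,15,cv); (19,13,cv); (19,14,cv); (19,15,cv); (23,2,cv); (23,20,cv); (23,22,cv); (24,13,cv); (24,20,cv); (24,21,cv); (25,15,cv); (25,21,cv); (25,22,cv); (26,20,cv); (26,21,cv); (26,22,cv)
final:
nodes: 0:V, 2:V, 3:V, 6:V, 10:V, 11:T, 13:V, 14:V, 15:V, 17:T, 18:T, 19:T, 20:V, 21:V, 22:V, 23:T, 24:T, 25:T, 26:T
edges: (11,0,cv); (11,3,cv); (11,3,cvk); (11,6,cv); (17,3,cv); (17,13,cv); (17,14,cv); (18,6,cv); (18,14,cv); (18,15,cv); (19,13,cv); (19,14,cv); (19,15,cv); (23,2,cv); (23,20,cv); (23,22,cv); (24,13,cv); (24,20,cv); (24,21,cv); (25,15,cv); (25,21,cv); (25,22,cv); (26,20,cv); (26,21,cv); (26,22,cv)


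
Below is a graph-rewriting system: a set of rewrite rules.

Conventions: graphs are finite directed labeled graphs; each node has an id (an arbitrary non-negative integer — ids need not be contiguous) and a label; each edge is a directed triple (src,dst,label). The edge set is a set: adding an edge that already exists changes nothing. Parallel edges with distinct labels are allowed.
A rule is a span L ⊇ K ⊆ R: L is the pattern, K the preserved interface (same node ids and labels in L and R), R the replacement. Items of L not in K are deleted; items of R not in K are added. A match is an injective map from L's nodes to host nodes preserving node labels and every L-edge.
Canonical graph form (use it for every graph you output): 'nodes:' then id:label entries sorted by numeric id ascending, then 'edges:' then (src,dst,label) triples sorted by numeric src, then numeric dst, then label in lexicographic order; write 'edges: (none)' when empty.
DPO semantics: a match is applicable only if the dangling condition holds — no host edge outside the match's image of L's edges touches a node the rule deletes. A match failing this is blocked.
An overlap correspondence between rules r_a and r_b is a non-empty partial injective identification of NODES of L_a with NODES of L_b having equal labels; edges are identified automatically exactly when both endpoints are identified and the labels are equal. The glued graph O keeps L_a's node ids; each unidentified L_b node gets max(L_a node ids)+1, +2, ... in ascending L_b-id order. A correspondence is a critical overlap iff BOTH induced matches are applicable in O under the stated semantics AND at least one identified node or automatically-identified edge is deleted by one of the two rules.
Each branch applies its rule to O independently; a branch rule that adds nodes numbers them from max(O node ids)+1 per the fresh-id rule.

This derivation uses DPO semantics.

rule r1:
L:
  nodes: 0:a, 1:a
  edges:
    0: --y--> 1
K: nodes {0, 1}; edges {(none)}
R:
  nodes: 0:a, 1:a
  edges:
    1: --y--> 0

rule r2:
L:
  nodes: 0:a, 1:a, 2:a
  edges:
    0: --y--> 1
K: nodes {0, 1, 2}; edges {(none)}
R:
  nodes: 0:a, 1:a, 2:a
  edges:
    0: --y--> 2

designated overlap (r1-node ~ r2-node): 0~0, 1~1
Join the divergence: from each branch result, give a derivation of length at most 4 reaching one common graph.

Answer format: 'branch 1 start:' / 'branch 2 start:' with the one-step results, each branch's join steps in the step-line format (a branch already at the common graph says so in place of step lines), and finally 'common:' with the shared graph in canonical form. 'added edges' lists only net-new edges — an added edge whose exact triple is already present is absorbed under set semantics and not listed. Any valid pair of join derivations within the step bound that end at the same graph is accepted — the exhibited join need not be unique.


branch 1 start:
nodes: 0:a, 1:a, 2:a
edges: (1,0,y)
branch 2 start:
nodes: 0:a, 1:a, 2:a
edges: (0,2,y)
branch 1 step 1: rule r1; match: 0->1, 1->0; deleted nodes (none); deleted edges (1,0,y); added nodes (none); added edges (0,1,y); result: nodes: 0:a, 1:a, 2:a edges: (0,1,y)
branch 2 step 1: rule r2; match: 0->0, 1->2, 2->1; deleted nodes (none); deleted edges (0,2,y); added nodes (none); added edges (0,1,y); result: nodes: 0:a, 1:a, 2:a edges: (0,1,y)
common:
nodes: 0:a, 1:a, 2:a
edges: (0,1,y)


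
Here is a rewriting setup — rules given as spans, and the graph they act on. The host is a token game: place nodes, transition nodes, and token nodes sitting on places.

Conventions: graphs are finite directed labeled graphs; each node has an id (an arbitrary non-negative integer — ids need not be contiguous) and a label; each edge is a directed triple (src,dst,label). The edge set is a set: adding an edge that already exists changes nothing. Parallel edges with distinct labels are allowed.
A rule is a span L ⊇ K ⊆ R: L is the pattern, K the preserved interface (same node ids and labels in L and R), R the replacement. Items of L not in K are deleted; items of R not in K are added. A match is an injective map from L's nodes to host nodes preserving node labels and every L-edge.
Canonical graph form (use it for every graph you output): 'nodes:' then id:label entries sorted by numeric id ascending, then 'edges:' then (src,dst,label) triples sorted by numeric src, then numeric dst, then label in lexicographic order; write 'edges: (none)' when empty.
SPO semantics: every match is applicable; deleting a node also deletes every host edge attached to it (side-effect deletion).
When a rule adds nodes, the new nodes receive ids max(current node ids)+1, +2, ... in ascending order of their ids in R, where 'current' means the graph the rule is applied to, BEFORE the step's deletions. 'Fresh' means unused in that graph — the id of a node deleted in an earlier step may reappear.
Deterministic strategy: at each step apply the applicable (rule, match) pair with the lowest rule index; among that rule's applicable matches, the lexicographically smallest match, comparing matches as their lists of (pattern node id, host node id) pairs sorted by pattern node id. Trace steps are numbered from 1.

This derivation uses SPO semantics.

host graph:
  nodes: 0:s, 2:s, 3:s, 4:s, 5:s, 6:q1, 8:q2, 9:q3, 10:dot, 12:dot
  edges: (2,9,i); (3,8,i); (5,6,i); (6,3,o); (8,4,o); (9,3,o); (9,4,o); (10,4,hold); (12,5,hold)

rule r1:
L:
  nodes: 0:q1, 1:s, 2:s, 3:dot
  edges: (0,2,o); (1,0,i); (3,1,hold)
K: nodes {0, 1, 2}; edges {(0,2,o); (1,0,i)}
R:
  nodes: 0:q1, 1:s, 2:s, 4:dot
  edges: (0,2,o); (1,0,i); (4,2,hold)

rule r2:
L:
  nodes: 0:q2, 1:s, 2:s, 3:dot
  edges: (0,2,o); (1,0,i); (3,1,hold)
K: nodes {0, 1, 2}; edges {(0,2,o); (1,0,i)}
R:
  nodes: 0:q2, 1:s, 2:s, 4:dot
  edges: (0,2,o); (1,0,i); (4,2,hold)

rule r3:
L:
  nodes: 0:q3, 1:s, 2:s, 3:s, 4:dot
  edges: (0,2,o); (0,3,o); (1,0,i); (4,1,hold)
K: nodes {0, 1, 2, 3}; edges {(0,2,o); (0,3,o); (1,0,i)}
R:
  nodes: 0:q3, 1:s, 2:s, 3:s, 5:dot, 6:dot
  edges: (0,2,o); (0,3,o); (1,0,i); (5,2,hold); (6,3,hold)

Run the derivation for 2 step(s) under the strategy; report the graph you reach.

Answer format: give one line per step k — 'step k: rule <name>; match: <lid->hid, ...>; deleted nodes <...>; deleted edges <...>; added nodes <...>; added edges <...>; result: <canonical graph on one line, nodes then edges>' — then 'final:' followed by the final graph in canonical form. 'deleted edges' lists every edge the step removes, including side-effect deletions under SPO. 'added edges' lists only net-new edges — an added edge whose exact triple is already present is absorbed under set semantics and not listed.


step 1: rule r1; match: 0->6, 1->5, 2->3, 3->12; deleted nodes 12; deleted edges (12,5,hold); added nodes 13; added edges (13,3,hold); result: nodes: 0:s, 2:s, 3:s, 4:s, 5:s, 6:q1, 8:q2, 9:q3, 10:dot, 13:dot edges: (2,9,i); (3,8,i); (5,6,i); (6,3,o); (8,4,o); (9,3,o); (9,4,o); (10,4,hold); (13,3,hold)
step 2: rule r2; match: 0->8, 1->3, 2->4, 3->13; deleted nodes 13; deleted edges (13,3,hold); added nodes 14; added edges (14,4,hold); result: nodes: 0:s, 2:s, 3:s, 4:s, 5:s, 6:q1, 8:q2, 9:q3, 10:dot, 14:dot edges: (2,9,i); (3,8,i); (5,6,i); (6,3,o); (8,4,o); (9,3,o); (9,4,o); (10,4,hold); (14,4,hold)
final:
nodes: 0:s, 2:s, 3:s, 4:s, 5:s, 6:q1, 8:q2, 9:q3, 10:dot, 14:dot
edges: (2,9,i); (3,8,i); (5,6,i); (6,3,o); (8,4,o); (9,3,o); (9,4,o); (10,4,hold); (14,4,hold)


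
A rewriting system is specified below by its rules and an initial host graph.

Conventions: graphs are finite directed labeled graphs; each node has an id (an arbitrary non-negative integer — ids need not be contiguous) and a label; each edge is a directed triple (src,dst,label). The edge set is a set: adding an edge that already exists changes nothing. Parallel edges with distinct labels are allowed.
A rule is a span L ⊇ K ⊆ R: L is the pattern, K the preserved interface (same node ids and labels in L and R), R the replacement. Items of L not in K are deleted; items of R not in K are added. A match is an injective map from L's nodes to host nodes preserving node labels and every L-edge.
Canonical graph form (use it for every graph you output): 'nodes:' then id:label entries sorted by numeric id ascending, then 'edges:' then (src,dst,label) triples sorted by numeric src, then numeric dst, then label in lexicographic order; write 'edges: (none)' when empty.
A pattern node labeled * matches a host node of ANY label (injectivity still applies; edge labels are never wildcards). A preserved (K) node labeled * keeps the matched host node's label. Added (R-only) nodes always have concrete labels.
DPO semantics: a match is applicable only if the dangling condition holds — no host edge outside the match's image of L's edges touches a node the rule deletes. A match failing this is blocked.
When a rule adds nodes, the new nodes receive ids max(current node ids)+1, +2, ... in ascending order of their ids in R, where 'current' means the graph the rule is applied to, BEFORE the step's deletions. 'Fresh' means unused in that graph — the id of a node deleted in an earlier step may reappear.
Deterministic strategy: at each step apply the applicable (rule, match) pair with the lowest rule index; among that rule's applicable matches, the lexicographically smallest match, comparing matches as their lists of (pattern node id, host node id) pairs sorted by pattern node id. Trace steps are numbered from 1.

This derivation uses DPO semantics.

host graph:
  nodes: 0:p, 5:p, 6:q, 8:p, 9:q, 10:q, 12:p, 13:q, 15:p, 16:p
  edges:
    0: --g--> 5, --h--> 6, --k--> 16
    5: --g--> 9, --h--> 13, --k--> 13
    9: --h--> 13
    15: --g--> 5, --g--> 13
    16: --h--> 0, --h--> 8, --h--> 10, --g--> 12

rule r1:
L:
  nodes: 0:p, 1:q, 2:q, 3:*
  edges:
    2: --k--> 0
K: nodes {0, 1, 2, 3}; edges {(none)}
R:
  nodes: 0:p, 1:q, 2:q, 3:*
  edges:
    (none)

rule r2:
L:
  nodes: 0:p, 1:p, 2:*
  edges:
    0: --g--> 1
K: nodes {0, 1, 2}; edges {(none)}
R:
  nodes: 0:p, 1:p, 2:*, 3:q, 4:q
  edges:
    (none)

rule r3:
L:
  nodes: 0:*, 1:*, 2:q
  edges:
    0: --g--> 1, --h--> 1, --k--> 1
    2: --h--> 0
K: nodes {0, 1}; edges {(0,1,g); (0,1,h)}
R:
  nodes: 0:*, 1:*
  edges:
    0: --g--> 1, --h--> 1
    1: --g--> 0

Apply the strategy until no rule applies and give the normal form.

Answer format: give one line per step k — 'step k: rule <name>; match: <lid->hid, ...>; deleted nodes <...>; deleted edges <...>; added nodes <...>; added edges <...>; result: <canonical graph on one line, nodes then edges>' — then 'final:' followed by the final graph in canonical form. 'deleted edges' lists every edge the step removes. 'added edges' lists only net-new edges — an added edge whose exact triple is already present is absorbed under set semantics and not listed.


step 1: rule r2; match: 0->0, 1->5, 2->6; deleted nodes (none); deleted edges (0,5,g); added nodes 17, 18; added edges (none); result: nodes: 0:p, 5:p, 6:q, 8:p, 9:q, 10:q, 12:p, 13:q, 15:p, 16:p, 17:q, 18:q edges: (0,6,h); (0,16,k); (5,9,g); (5,13,h); (5,13,k); (9,13,h); (15,5,g); (15,13,g); (16,0,h); (16,8,h); (16,10,h); (16,12,g)
step 2: rule r2; match: 0->15, 1->5, 2->0; deleted nodes (none); deleted edges (15,5,g); added nodes 19, 20; added edges (none); result: nodes: 0:p, 5:p, 6:q, 8:p, 9:q, 10:q, 12:p, 13:q, 15:p, 16:p, 17:q, 18:q, 19:q, 20:q edges: (0,6,h); (0,16,k); (5,9,g); (5,13,h); (5,13,k); (9,13,h); (15,13,g); (16,0,h); (16,8,h); (16,10,h); (16,12,g)
step 3: rule r2; match: 0->16, 1->12, 2->0; deleted nodes (none); deleted edges (16,12,g); added nodes 21, 22; added edges (none); result: nodes: 0:p, 5:p, 6:q, 8:p, 9:q, 10:q, 12:p, 13:q, 15:p, 16:p, 17:q, 18:q, 19:q, 20:q, 21:q, 22:q edges: (0,6,h); (0,16,k); (5,9,g); (5,13,h); (5,13,k); (9,13,h); (15,13,g); (16,0,h); (16,8,h); (16,10,h)
final:
nodes: 0:p, 5:p, 6:q, 8:p, 9:q, 10:q, 12:p, 13:q, 15:p, 16:p, 17:q, 18:q, 19:q, 20:q, 21:q, 22:q
edges: (0,6,h); (0,16,k); (5,9,g); (5,13,h); (5,13,k); (9,13,h); (15,13,g); (16,0,h); (16,8,h); (16,10,h)


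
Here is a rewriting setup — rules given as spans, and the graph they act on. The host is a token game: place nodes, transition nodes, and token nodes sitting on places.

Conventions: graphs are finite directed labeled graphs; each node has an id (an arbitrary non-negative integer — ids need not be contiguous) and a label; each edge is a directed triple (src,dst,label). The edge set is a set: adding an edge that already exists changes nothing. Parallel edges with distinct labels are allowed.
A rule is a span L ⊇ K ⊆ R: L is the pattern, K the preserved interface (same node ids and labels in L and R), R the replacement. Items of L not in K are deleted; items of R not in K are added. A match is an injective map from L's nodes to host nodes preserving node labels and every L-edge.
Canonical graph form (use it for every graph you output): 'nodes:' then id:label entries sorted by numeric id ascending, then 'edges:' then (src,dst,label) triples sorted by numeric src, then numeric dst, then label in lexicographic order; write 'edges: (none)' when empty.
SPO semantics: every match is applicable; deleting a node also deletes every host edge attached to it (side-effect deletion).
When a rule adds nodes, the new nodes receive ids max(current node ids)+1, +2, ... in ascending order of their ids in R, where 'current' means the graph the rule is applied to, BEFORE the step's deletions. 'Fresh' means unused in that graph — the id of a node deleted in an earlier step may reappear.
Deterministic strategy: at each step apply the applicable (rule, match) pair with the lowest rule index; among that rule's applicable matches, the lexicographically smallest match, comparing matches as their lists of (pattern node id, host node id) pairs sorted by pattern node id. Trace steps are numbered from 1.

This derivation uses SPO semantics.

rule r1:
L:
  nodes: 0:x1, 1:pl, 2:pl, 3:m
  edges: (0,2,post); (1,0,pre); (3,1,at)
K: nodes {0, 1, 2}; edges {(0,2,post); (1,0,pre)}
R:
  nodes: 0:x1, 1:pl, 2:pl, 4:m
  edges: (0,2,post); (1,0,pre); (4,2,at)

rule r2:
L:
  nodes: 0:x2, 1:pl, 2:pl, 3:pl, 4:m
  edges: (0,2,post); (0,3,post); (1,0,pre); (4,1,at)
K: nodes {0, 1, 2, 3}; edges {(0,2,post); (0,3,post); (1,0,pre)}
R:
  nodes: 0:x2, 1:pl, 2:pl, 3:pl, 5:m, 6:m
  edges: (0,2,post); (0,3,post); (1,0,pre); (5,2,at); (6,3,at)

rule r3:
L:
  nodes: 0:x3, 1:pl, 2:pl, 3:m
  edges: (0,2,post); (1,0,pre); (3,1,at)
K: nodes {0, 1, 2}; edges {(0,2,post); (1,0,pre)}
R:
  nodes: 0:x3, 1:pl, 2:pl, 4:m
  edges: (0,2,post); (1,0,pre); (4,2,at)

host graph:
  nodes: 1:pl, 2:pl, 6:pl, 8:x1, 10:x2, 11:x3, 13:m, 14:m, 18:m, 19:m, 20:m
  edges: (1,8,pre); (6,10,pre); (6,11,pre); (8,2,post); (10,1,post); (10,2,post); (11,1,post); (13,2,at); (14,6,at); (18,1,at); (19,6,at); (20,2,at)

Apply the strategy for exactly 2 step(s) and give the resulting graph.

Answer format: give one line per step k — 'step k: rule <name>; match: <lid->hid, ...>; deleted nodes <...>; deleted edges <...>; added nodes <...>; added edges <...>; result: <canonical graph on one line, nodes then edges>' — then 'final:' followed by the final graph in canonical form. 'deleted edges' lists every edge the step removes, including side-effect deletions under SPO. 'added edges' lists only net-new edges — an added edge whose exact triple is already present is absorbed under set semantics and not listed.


step 1: rule r1; match: 0->8, 1->1, 2->2, 3->18; deleted nodes 18; deleted edges (18,1,at); added nodes 21; added edges (21,2,at); result: nodes: 1:pl, 2:pl, 6:pl, 8:x1, 10:x2, 11:x3, 13:m, 14:m, 19:m, 20:m, 21:m edges: (1,8,pre); (6,10,pre); (6,11,pre); (8,2,post); (10,1,post); (10,2,post); (11,1,post); (13,2,at); (14,6,at); (19,6,at); (20,2,at); (21,2,at)
step 2: rule r2; match: 0->10, 1->6, 2->1, 3->2, 4->14; deleted nodes 14; deleted edges (14,6,at); added nodes 22, 23; added edges (22,1,at); (23,2,at); result: nodes: 1:pl, 2:pl, 6:pl, 8:x1, 10:x2, 11:x3, 13:m, 19:m, 20:m, 21:m, 22:m, 23:m edges: (1,8,pre); (6,10,pre); (6,11,pre); (8,2,post); (10,1,post); (10,2,post); (11,1,post); (13,2,at); (19,6,at); (20,2,at); (21,2,at); (22,1,at); (23,2,at)
final:
nodes: 1:pl, 2:pl, 6:pl, 8:x1, 10:x2, 11:x3, 13:m, 19:m, 20:m, 21:m, 22:m, 23:m
edges: (1,8,pre); (6,10,pre); (6,11,pre); (8,2,post); (10,1,post); (10,2,post); (11,1,post); (13,2,at); (19,6,at); (20,2,at); (21,2,at); (22,1,at); (23,2,at)


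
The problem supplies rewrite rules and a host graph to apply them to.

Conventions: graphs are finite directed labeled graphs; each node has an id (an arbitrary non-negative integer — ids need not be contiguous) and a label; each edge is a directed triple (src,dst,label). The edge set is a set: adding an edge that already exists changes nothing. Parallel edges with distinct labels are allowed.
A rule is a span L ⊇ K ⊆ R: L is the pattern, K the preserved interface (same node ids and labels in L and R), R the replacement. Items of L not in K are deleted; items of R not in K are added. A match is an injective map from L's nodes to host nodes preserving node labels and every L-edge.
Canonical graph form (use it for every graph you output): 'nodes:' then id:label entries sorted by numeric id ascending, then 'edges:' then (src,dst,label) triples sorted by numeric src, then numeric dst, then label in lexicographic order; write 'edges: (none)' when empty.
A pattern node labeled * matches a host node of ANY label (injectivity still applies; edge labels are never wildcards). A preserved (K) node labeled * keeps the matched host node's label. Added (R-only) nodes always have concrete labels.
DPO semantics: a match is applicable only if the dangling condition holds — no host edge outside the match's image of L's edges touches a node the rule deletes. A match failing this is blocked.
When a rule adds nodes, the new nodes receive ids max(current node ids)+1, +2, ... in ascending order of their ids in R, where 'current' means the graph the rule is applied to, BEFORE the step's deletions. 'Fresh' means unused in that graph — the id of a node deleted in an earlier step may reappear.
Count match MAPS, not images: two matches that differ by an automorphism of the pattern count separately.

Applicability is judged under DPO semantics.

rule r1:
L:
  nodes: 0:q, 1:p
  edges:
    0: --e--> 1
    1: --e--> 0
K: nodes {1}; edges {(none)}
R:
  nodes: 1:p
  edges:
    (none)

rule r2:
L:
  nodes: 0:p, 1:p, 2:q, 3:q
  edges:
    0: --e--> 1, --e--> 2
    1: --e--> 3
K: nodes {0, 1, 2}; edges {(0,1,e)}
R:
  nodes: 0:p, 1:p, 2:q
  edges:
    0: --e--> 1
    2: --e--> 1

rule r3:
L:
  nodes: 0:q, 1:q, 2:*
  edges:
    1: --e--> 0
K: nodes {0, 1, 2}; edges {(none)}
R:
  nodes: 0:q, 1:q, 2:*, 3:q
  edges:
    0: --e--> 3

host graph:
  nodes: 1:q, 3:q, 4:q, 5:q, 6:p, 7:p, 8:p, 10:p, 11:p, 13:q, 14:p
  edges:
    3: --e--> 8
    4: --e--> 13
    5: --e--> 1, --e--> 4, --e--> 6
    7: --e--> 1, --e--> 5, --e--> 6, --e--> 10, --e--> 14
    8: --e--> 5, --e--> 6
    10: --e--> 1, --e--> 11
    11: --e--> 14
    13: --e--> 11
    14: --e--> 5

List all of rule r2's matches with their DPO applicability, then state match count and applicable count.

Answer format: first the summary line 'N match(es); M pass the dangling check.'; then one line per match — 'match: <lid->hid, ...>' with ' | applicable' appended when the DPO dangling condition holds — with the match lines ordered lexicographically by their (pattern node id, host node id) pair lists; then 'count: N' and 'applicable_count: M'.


2 match(es); 0 pass the dangling check.
match: 0->7, 1->10, 2->5, 3->1
match: 0->7, 1->14, 2->1, 3->5
count: 2
applicable_count: 0
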